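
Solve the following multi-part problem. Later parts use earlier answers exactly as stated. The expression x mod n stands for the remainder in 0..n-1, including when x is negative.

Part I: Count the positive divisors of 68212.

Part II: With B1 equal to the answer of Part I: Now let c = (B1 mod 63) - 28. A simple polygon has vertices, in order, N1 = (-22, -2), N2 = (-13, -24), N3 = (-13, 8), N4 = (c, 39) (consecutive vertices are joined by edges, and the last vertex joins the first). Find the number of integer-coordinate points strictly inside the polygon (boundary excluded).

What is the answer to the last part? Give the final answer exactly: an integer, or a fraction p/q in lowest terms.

Part I: 68212 = 2^2 * 17053; number of divisors = (2+1) * (1+1) = 6; answer 6
Part II: B1 = 6; c = -22; cross terms: (-22*-24 - -13*-2)=502, (-13*8 - -13*-24)=-416, (-13*39 - -22*8)=-331, (-22*-2 - -22*39)=902; twice the area = |657| = 657; area = 657/2; boundary points = 1 + 32 + 1 + 41 = 75; strictly interior points = area - boundary/2 + 1 = 292; answer 292

292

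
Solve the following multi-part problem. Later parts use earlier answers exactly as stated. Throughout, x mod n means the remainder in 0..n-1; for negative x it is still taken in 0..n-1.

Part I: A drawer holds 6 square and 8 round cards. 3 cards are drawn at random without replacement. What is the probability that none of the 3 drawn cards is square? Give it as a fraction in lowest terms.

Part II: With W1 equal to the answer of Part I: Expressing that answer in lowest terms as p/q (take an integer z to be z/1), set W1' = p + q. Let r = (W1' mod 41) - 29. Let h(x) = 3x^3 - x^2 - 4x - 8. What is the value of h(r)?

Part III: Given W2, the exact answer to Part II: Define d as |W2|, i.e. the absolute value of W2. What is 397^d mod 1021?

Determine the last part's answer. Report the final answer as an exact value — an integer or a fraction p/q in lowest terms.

Part I: total draws C(14,3) = 364; favorable C(8,3) = 56; P = 2/13; answer 2/13
Part II: W1 = 2/13; threaded value p + q = 15; r = -14; 3*(-14)^3 - 1*(-14)^2 - 4*(-14)^1 - 8 = (-8232) + (-196) + (56) + (-8) = -8380; answer -8380
Part III: W2 = -8380; d = 8380; squarings mod 1021: 397^1=397, 397^2=375, 397^4=748, 397^8=1017, 397^16=16, 397^32=256, 397^64=192, 397^128=108, 397^256=433, 397^512=646, 397^1024=748, 397^2048=1017, 397^4096=16, 397^8192=256; 397^8380 = 397^4 * 397^8 * 397^16 * 397^32 * 397^128 * 397^8192 = 605 (mod 1021); answer 605

605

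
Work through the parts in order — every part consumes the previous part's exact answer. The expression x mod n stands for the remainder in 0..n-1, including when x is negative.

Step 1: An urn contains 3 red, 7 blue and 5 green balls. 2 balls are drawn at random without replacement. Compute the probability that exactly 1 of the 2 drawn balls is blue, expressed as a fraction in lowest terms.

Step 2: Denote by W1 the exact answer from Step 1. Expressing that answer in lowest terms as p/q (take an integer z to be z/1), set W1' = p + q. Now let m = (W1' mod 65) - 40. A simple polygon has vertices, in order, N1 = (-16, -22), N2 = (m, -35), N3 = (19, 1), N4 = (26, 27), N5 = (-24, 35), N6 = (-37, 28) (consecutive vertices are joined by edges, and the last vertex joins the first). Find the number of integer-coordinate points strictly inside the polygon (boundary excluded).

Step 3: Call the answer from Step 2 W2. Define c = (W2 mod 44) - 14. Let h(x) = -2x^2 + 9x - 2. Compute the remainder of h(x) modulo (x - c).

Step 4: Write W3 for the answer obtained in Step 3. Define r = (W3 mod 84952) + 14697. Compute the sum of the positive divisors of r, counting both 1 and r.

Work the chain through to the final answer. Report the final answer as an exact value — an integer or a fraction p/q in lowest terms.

147120

Step 1: total draws C(15,2) = 105; favorable C(7,1)*C(8,1) = 56; P = 8/15; answer 8/15
Step 2: W1 = 8/15; threaded value p + q = 23; m = -17; cross terms: (-16*-35 - -17*-22)=186, (-17*1 - 19*-35)=648, (19*27 - 26*1)=487, (26*35 - -24*27)=1558, (-24*28 - -37*35)=623, (-37*-22 - -16*28)=1262; twice the area = |4764| = 4764; area = 2382; boundary points = 1 + 36 + 1 + 2 + 1 + 1 = 42; strictly interior points = area - boundary/2 + 1 = 2362; answer 2362
Step 3: W2 = 2362; c = 16; remainder = value at the root: -2*(16)^2 + 9*(16)^1 - 2 = (-512) + (144) + (-2) = -370; answer -370
Step 4: W3 = -370; r = 99279; 99279 = 3^3 * 3677; sigma = (1 + 3 + 9 + 27) * (1 + 3677) = 40 * 3678 = 147120; answer 147120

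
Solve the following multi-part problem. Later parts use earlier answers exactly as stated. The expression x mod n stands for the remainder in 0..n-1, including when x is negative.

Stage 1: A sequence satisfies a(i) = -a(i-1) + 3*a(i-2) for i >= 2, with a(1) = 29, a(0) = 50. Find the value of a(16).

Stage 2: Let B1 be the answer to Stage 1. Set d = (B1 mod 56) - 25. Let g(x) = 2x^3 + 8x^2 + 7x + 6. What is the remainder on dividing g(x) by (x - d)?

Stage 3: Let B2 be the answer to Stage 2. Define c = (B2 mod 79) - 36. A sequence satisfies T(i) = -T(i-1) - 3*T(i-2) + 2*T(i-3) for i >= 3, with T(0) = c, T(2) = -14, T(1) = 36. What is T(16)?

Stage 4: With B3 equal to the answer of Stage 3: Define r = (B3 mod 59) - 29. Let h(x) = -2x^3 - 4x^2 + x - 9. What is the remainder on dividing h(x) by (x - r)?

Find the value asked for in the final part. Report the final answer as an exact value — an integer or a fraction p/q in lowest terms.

Stage 1: a(2) = -1*(29) + 3*(50) = 121; iterating: a(2)=121, a(3)=-34, a(4)=397, a(5)=-499, a(6)=1690, a(7)=-3187, a(8)=8257, a(9)=-17818, a(10)=42589, a(11)=-96043, a(12)=223810, a(13)=-511939, a(14)=1183369, a(15)=-2719186, a(16)=6269293; answer 6269293
Stage 2: B1 = 6269293; d = 12; remainder = value at the root: 2*(12)^3 + 8*(12)^2 + 7*(12)^1 + 6 = (3456) + (1152) + (84) + (6) = 4698; answer 4698
Stage 3: B2 = 4698; c = 1; T(3) = -1*(-14) - 3*(36) + 2*(1) = -92; iterating: T(3)=-92, T(4)=206, T(5)=42, T(6)=-844, T(7)=1130, T(8)=1486, T(9)=-6564, T(10)=4366, T(11)=18298, T(12)=-44524, T(13)=-1638, T(14)=171806, T(15)=-255940, T(16)=-262754; answer -262754
Stage 4: B3 = -262754; r = 3; remainder = value at the root: -2*(3)^3 - 4*(3)^2 + 1*(3)^1 - 9 = (-54) + (-36) + (3) + (-9) = -96; answer -96

-96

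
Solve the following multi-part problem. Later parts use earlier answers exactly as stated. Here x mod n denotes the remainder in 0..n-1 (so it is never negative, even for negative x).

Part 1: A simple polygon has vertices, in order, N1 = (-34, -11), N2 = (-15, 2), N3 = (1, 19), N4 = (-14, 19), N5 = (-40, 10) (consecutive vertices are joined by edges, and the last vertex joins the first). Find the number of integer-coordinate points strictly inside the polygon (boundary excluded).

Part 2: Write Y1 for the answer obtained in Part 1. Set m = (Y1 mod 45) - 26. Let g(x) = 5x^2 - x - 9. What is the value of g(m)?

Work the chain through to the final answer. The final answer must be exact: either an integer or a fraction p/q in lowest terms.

229

Part 1: cross terms: (-34*2 - -15*-11)=-233, (-15*19 - 1*2)=-287, (1*19 - -14*19)=285, (-14*10 - -40*19)=620, (-40*-11 - -34*10)=780; twice the area = |1165| = 1165; area = 1165/2; boundary points = 1 + 1 + 15 + 1 + 3 = 21; strictly interior points = area - boundary/2 + 1 = 573; answer 573
Part 2: Y1 = 573; m = 7; 5*(7)^2 - 1*(7)^1 - 9 = (245) + (-7) + (-9) = 229; answer 229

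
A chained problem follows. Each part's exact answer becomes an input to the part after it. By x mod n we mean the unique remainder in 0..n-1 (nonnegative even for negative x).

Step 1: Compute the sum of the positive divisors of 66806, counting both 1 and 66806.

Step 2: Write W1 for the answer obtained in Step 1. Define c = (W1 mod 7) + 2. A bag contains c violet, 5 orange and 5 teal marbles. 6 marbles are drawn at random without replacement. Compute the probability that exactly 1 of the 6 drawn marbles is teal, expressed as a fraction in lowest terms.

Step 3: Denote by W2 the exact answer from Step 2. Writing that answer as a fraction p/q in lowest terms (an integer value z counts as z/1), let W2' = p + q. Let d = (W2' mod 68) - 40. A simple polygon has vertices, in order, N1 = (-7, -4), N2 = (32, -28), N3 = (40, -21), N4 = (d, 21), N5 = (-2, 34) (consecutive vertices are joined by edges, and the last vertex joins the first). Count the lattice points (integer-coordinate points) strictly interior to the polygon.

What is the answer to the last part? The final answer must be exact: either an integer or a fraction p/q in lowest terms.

Step 1: 66806 = 2 * 33403; sigma = (1 + 2) * (1 + 33403) = 3 * 33404 = 100212; answer 100212
Step 2: W1 = 100212; c = 2; total draws C(12,6) = 924; favorable C(5,1)*C(7,5) = 105; P = 5/44; answer 5/44
Step 3: W2 = 5/44; threaded value p + q = 49; d = 9; cross terms: (-7*-28 - 32*-4)=324, (32*-21 - 40*-28)=448, (40*21 - 9*-21)=1029, (9*34 - -2*21)=348, (-2*-4 - -7*34)=246; twice the area = |2395| = 2395; area = 2395/2; boundary points = 3 + 1 + 1 + 1 + 1 = 7; strictly interior points = area - boundary/2 + 1 = 1195; answer 1195

1195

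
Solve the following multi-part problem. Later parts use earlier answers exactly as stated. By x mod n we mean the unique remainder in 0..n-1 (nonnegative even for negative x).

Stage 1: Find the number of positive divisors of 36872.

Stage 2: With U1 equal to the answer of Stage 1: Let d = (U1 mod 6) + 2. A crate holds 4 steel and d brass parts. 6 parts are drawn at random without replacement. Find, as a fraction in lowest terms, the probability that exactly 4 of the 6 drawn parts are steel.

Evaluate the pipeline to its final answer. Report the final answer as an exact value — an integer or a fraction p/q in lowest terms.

Stage 1: 36872 = 2^3 * 11 * 419; number of divisors = (3+1) * (1+1) * (1+1) = 16; answer 16
Stage 2: U1 = 16; d = 6; total draws C(10,6) = 210; favorable C(4,4)*C(6,2) = 15; P = 1/14; answer 1/14

1/14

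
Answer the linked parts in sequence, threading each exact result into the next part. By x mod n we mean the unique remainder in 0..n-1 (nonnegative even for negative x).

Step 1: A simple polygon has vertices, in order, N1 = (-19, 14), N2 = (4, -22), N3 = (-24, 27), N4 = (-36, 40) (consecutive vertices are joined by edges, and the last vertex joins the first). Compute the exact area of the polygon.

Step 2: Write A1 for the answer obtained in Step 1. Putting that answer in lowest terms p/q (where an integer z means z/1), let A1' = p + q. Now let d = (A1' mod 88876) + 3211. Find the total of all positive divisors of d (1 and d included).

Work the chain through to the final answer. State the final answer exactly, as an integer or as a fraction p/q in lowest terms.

3456

Step 1: cross terms: (-19*-22 - 4*14)=362, (4*27 - -24*-22)=-420, (-24*40 - -36*27)=12, (-36*14 - -19*40)=256; twice the area = |210| = 210; area = 105; answer 105
Step 2: A1 = 105; threaded value p + q = 106; d = 3317; 3317 = 31 * 107; sigma = (1 + 31) * (1 + 107) = 32 * 108 = 3456; answer 3456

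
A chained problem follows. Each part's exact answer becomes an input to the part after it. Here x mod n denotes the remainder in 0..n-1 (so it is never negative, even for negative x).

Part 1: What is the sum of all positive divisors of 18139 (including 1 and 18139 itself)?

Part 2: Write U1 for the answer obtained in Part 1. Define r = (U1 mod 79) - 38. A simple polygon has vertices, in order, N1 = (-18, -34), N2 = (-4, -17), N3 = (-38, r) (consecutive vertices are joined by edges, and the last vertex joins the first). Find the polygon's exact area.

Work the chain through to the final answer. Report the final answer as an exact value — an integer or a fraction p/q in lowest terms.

667

Part 1: 18139 = 11 * 17 * 97; sigma = (1 + 11) * (1 + 17) * (1 + 97) = 12 * 18 * 98 = 21168; answer 21168
Part 2: U1 = 21168; r = 37; cross terms: (-18*-17 - -4*-34)=170, (-4*37 - -38*-17)=-794, (-38*-34 - -18*37)=1958; twice the area = |1334| = 1334; area = 667; answer 667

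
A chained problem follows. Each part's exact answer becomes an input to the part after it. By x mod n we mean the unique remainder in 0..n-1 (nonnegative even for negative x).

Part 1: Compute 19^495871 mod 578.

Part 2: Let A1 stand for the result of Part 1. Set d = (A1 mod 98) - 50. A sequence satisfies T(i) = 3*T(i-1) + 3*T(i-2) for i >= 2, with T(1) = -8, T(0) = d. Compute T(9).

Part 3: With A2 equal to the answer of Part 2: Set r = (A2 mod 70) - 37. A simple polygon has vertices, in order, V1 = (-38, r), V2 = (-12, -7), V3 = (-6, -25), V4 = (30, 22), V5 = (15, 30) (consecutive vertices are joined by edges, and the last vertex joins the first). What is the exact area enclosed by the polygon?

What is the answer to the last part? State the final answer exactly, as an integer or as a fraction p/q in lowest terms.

Part 1: squarings mod 578: 19^1=19, 19^2=361, 19^4=271, 19^8=35, 19^16=69, 19^32=137, 19^64=273, 19^128=545, 19^256=511, 19^512=443, 19^1024=307, 19^2048=35, 19^4096=69, 19^8192=137, 19^16384=273, 19^32768=545, 19^65536=511, 19^131072=443, 19^262144=307; 19^495871 = 19^1 * 19^2 * 19^4 * 19^8 * 19^16 * 19^32 * 19^64 * 19^128 * 19^4096 * 19^32768 * 19^65536 * 19^131072 * 19^262144 = 247 (mod 578); answer 247
Part 2: A1 = 247; d = 1; T(2) = 3*(-8) + 3*(1) = -21; iterating: T(2)=-21, T(3)=-87, T(4)=-324, T(5)=-1233, T(6)=-4671, T(7)=-17712, T(8)=-67149, T(9)=-254583; answer -254583
Part 3: A2 = -254583; r = -30; cross terms: (-38*-7 - -12*-30)=-94, (-12*-25 - -6*-7)=258, (-6*22 - 30*-25)=618, (30*30 - 15*22)=570, (15*-30 - -38*30)=690; twice the area = |2042| = 2042; area = 1021; answer 1021

1021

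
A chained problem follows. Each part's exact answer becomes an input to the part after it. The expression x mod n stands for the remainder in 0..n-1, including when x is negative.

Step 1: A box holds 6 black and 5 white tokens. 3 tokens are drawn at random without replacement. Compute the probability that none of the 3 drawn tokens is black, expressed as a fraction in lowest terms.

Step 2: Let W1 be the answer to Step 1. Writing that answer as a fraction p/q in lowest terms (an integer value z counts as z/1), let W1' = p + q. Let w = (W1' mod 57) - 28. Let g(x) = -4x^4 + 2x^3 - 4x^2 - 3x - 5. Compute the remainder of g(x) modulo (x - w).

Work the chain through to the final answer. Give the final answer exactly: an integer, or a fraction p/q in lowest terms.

Step 1: total draws C(11,3) = 165; favorable C(5,3) = 10; P = 2/33; answer 2/33
Step 2: W1 = 2/33; threaded value p + q = 35; w = 7; remainder = value at the root: -4*(7)^4 + 2*(7)^3 - 4*(7)^2 - 3*(7)^1 - 5 = (-9604) + (686) + (-196) + (-21) + (-5) = -9140; answer -9140

-9140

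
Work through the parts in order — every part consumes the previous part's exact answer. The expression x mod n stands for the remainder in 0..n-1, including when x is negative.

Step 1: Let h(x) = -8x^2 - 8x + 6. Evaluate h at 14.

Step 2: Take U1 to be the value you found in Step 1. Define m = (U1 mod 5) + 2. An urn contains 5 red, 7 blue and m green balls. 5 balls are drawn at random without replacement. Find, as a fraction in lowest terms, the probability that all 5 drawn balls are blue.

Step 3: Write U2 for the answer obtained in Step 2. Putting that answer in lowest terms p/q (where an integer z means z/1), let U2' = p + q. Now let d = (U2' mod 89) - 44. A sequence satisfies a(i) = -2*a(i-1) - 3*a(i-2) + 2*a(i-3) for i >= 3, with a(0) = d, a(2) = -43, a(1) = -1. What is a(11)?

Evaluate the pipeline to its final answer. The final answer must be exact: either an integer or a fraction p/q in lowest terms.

Step 1: -8*(14)^2 - 8*(14)^1 + 6 = (-1568) + (-112) + (6) = -1674; answer -1674
Step 2: U1 = -1674; m = 3; total draws C(15,5) = 3003; favorable C(7,5) = 21; P = 1/143; answer 1/143
Step 3: U2 = 1/143; threaded value p + q = 144; d = 11; a(3) = -2*(-43) - 3*(-1) + 2*(11) = 111; iterating: a(3)=111, a(4)=-95, a(5)=-229, a(6)=965, a(7)=-1433, a(8)=-487, a(9)=7203, a(10)=-15811, a(11)=9039; answer 9039

9039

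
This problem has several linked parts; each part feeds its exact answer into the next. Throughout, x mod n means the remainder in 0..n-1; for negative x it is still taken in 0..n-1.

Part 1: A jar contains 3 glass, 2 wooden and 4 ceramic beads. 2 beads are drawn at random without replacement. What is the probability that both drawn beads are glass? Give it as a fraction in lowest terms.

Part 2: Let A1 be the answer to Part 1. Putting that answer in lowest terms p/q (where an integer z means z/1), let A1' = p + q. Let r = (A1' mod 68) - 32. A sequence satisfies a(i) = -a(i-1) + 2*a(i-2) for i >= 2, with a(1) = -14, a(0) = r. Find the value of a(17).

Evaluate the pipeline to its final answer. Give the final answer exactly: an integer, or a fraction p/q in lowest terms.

Part 1: total draws C(9,2) = 36; favorable C(3,2) = 3; P = 1/12; answer 1/12
Part 2: A1 = 1/12; threaded value p + q = 13; r = -19; a(2) = -1*(-14) + 2*(-19) = -24; iterating: a(2)=-24, a(3)=-4, a(4)=-44, a(5)=36, a(6)=-124, a(7)=196, a(8)=-444, a(9)=836, a(10)=-1724, a(11)=3396, a(12)=-6844, a(13)=13636, a(14)=-27324, a(15)=54596, a(16)=-109244, a(17)=218436; answer 218436

218436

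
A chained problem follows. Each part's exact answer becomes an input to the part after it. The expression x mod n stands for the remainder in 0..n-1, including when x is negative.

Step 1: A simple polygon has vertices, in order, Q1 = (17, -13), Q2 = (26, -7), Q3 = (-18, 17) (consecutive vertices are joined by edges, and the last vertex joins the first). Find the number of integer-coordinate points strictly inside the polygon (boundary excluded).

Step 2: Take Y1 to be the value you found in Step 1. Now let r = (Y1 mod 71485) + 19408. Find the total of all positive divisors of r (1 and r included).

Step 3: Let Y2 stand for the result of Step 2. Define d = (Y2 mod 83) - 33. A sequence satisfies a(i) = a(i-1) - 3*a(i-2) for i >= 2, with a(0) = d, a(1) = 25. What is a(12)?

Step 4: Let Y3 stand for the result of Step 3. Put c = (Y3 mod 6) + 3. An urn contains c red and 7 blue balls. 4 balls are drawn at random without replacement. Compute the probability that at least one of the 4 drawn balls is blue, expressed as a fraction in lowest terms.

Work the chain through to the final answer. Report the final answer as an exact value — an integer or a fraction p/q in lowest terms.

138/143

Step 1: cross terms: (17*-7 - 26*-13)=219, (26*17 - -18*-7)=316, (-18*-13 - 17*17)=-55; twice the area = |480| = 480; area = 240; boundary points = 3 + 4 + 5 = 12; strictly interior points = area - boundary/2 + 1 = 235; answer 235
Step 2: Y1 = 235; r = 19643; 19643 = 13 * 1511; sigma = (1 + 13) * (1 + 1511) = 14 * 1512 = 21168; answer 21168
Step 3: Y2 = 21168; d = -30; a(2) = 1*(25) - 3*(-30) = 115; iterating: a(2)=115, a(3)=40, a(4)=-305, a(5)=-425, a(6)=490, a(7)=1765, a(8)=295, a(9)=-5000, a(10)=-5885, a(11)=9115, a(12)=26770; answer 26770
Step 4: Y3 = 26770; c = 7; total draws C(14,4) = 1001; complement C(7,4) = 35; favorable 1001 - 35 = 966; P = 138/143; answer 138/143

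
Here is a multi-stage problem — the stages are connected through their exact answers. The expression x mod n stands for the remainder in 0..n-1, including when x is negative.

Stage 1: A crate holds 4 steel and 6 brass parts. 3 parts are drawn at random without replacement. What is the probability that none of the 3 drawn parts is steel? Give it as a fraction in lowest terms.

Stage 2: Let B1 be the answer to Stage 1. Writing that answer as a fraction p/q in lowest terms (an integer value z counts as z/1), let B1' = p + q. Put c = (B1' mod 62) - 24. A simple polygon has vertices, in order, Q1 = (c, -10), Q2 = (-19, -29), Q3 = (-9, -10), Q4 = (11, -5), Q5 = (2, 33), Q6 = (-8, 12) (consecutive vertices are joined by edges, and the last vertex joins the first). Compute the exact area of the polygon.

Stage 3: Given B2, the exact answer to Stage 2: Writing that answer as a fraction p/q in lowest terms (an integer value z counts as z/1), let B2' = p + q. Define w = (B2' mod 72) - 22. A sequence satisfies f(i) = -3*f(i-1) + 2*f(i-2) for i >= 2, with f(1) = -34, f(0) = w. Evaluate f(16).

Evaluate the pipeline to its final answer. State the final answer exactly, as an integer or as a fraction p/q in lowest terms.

Stage 1: total draws C(10,3) = 120; favorable C(6,3) = 20; P = 1/6; answer 1/6
Stage 2: B1 = 1/6; threaded value p + q = 7; c = -17; cross terms: (-17*-29 - -19*-10)=303, (-19*-10 - -9*-29)=-71, (-9*-5 - 11*-10)=155, (11*33 - 2*-5)=373, (2*12 - -8*33)=288, (-8*-10 - -17*12)=284; twice the area = |1332| = 1332; area = 666; answer 666
Stage 3: B2 = 666; threaded value p + q = 667; w = -3; f(2) = -3*(-34) + 2*(-3) = 96; iterating: f(2)=96, f(3)=-356, f(4)=1260, f(5)=-4492, f(6)=15996, f(7)=-56972, f(8)=202908, f(9)=-722668, f(10)=2573820, f(11)=-9166796, f(12)=32648028, f(13)=-116277676, f(14)=414129084, f(15)=-1474942604, f(16)=5253085980; answer 5253085980

5253085980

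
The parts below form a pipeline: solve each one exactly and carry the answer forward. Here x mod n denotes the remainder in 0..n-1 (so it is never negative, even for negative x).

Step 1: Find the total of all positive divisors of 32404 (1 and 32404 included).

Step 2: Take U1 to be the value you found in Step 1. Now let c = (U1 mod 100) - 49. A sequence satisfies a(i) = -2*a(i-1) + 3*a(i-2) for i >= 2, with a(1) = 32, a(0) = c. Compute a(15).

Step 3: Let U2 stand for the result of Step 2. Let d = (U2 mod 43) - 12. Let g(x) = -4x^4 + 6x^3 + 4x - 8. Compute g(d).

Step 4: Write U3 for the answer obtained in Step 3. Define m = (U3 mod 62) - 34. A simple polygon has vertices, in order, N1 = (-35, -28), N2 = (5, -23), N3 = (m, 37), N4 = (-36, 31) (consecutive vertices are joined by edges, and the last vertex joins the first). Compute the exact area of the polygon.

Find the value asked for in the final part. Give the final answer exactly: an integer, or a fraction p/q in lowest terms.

Step 1: 32404 = 2^2 * 8101; sigma = (1 + 2 + 4) * (1 + 8101) = 7 * 8102 = 56714; answer 56714
Step 2: U1 = 56714; c = -35; a(2) = -2*(32) + 3*(-35) = -169; iterating: a(2)=-169, a(3)=434, a(4)=-1375, a(5)=4052, a(6)=-12229, a(7)=36614, a(8)=-109915, a(9)=329672, a(10)=-989089, a(11)=2967194, a(12)=-8901655, a(13)=26704892, a(14)=-80114749, a(15)=240344174; answer 240344174
Step 3: U2 = 240344174; d = 5; -4*(5)^4 + 6*(5)^3 + 4*(5)^1 - 8 = (-2500) + (750) + (20) + (-8) = -1738; answer -1738
Step 4: U3 = -1738; m = 26; cross terms: (-35*-23 - 5*-28)=945, (5*37 - 26*-23)=783, (26*31 - -36*37)=2138, (-36*-28 - -35*31)=2093; twice the area = |5959| = 5959; area = 5959/2; answer 5959/2

5959/2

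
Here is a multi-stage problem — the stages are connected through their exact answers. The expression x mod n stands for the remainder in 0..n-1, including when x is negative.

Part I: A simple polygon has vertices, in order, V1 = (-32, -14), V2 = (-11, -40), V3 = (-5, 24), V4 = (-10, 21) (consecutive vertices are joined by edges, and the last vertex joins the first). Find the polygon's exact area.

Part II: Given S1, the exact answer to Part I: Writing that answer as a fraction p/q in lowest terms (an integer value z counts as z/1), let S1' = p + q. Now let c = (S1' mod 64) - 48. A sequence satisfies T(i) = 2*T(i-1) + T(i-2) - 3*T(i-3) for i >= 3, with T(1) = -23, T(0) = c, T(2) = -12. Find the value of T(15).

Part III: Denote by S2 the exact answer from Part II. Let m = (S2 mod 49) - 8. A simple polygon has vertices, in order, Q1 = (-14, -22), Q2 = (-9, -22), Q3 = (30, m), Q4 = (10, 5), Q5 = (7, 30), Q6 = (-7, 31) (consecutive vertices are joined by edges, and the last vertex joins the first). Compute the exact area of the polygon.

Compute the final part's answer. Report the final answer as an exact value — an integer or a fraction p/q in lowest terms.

Part I: cross terms: (-32*-40 - -11*-14)=1126, (-11*24 - -5*-40)=-464, (-5*21 - -10*24)=135, (-10*-14 - -32*21)=812; twice the area = |1609| = 1609; area = 1609/2; answer 1609/2
Part II: S1 = 1609/2; threaded value p + q = 1611; c = -37; T(3) = 2*(-12) + 1*(-23) - 3*(-37) = 64; iterating: T(3)=64, T(4)=185, T(5)=470, T(6)=933, T(7)=1781, T(8)=3085, T(9)=5152, T(10)=8046, T(11)=11989, T(12)=16568, T(13)=20987, T(14)=22575, T(15)=16433; answer 16433
Part III: S2 = 16433; m = 10; cross terms: (-14*-22 - -9*-22)=110, (-9*10 - 30*-22)=570, (30*5 - 10*10)=50, (10*30 - 7*5)=265, (7*31 - -7*30)=427, (-7*-22 - -14*31)=588; twice the area = |2010| = 2010; area = 1005; answer 1005

1005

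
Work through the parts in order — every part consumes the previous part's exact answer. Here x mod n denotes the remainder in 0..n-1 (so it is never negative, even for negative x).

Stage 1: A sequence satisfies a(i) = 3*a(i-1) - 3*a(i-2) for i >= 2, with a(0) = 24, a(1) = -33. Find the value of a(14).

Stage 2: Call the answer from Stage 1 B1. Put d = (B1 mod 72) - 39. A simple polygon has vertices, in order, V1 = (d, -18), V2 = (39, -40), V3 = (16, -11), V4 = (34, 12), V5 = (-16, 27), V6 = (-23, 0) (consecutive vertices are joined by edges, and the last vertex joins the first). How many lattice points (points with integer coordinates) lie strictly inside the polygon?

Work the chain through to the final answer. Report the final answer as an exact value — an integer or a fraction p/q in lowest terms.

1683

Stage 1: a(2) = 3*(-33) - 3*(24) = -171; iterating: a(2)=-171, a(3)=-414, a(4)=-729, a(5)=-945, a(6)=-648, a(7)=891, a(8)=4617, a(9)=11178, a(10)=19683, a(11)=25515, a(12)=17496, a(13)=-24057, a(14)=-124659; answer -124659
Stage 2: B1 = -124659; d = 6; cross terms: (6*-40 - 39*-18)=462, (39*-11 - 16*-40)=211, (16*12 - 34*-11)=566, (34*27 - -16*12)=1110, (-16*0 - -23*27)=621, (-23*-18 - 6*0)=414; twice the area = |3384| = 3384; area = 1692; boundary points = 11 + 1 + 1 + 5 + 1 + 1 = 20; strictly interior points = area - boundary/2 + 1 = 1683; answer 1683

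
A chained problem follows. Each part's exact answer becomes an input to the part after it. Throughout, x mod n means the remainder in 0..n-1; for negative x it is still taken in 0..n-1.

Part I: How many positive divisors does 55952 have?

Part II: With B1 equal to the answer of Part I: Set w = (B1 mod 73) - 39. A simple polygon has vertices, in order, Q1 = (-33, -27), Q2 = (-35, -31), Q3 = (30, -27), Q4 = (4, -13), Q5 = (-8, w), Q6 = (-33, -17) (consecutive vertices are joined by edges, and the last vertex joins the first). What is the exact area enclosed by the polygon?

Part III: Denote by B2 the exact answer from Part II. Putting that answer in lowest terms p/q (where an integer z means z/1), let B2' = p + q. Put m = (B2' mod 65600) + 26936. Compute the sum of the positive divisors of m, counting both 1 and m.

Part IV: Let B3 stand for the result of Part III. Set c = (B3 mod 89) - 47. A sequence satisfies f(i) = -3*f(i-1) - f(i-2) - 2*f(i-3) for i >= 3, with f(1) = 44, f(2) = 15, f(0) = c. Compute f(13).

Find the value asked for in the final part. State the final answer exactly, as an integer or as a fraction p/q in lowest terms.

1062026

Part I: 55952 = 2^4 * 13 * 269; number of divisors = (4+1) * (1+1) * (1+1) = 20; answer 20
Part II: B1 = 20; w = -19; cross terms: (-33*-31 - -35*-27)=78, (-35*-27 - 30*-31)=1875, (30*-13 - 4*-27)=-282, (4*-19 - -8*-13)=-180, (-8*-17 - -33*-19)=-491, (-33*-27 - -33*-17)=330; twice the area = |1330| = 1330; area = 665; answer 665
Part III: B2 = 665; threaded value p + q = 666; m = 27602; 27602 = 2 * 37 * 373; sigma = (1 + 2) * (1 + 37) * (1 + 373) = 3 * 38 * 374 = 42636; answer 42636
Part IV: B3 = 42636; c = -42; f(3) = -3*(15) - 1*(44) - 2*(-42) = -5; iterating: f(3)=-5, f(4)=-88, f(5)=239, f(6)=-619, f(7)=1794, f(8)=-5241, f(9)=15167, f(10)=-43848, f(11)=126859, f(12)=-367063, f(13)=1062026; answer 1062026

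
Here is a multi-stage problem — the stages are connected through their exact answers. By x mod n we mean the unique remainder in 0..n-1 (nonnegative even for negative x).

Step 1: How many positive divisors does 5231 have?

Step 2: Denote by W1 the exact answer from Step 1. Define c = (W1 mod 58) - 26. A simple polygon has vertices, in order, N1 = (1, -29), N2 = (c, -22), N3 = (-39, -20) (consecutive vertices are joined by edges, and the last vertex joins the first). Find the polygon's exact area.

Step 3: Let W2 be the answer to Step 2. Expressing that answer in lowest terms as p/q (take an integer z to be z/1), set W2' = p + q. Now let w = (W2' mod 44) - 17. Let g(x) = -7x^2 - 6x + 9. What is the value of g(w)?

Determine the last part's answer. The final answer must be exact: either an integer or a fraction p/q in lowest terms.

-79

Step 1: 5231 is prime, so its only divisors are 1 and 5231; count = 2; answer 2
Step 2: W1 = 2; c = -24; cross terms: (1*-22 - -24*-29)=-718, (-24*-20 - -39*-22)=-378, (-39*-29 - 1*-20)=1151; twice the area = |55| = 55; area = 55/2; answer 55/2
Step 3: W2 = 55/2; threaded value p + q = 57; w = -4; -7*(-4)^2 - 6*(-4)^1 + 9 = (-112) + (24) + (9) = -79; answer -79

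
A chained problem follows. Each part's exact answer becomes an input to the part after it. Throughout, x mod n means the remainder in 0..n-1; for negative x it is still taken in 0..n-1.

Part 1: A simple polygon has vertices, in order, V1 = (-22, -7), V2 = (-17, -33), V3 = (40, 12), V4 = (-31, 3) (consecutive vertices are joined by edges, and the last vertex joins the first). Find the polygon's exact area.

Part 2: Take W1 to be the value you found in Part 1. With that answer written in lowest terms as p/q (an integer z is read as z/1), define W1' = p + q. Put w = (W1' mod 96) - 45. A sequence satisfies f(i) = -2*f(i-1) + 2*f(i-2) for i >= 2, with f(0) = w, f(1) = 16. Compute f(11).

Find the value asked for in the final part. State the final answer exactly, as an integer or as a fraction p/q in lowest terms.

Part 1: cross terms: (-22*-33 - -17*-7)=607, (-17*12 - 40*-33)=1116, (40*3 - -31*12)=492, (-31*-7 - -22*3)=283; twice the area = |2498| = 2498; area = 1249; answer 1249
Part 2: W1 = 1249; threaded value p + q = 1250; w = -43; f(2) = -2*(16) + 2*(-43) = -118; iterating: f(2)=-118, f(3)=268, f(4)=-772, f(5)=2080, f(6)=-5704, f(7)=15568, f(8)=-42544, f(9)=116224, f(10)=-317536, f(11)=867520; answer 867520

867520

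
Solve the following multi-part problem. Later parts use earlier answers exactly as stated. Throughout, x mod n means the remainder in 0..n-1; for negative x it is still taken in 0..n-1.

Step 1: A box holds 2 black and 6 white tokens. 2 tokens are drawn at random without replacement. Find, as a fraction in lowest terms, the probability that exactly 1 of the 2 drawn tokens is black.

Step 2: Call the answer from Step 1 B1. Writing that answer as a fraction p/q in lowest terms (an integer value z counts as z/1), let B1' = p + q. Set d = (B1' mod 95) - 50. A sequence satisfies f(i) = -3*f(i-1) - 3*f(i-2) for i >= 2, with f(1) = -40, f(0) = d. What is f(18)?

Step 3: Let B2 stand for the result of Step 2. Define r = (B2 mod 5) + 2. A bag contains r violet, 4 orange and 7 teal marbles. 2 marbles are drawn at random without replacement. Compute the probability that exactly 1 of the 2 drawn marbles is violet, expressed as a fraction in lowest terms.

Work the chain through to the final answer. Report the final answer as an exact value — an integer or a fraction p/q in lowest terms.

11/39

Step 1: total draws C(8,2) = 28; favorable C(2,1)*C(6,1) = 12; P = 3/7; answer 3/7
Step 2: B1 = 3/7; threaded value p + q = 10; d = -40; f(2) = -3*(-40) - 3*(-40) = 240; iterating: f(2)=240, f(3)=-600, f(4)=1080, f(5)=-1440, f(6)=1080, f(7)=1080, f(8)=-6480, f(9)=16200, f(10)=-29160, f(11)=38880, f(12)=-29160, f(13)=-29160, f(14)=174960, f(15)=-437400, f(16)=787320, f(17)=-1049760, f(18)=787320; answer 787320
Step 3: B2 = 787320; r = 2; total draws C(13,2) = 78; favorable C(2,1)*C(11,1) = 22; P = 11/39; answer 11/39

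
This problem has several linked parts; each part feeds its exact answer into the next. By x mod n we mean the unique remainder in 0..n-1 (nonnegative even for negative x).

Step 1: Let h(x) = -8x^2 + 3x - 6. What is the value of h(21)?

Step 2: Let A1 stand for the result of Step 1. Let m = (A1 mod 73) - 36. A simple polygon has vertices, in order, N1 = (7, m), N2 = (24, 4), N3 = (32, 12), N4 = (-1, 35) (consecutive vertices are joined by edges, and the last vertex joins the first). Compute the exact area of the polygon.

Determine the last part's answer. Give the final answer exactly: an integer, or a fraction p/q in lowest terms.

Step 1: -8*(21)^2 + 3*(21)^1 - 6 = (-3528) + (63) + (-6) = -3471; answer -3471
Step 2: A1 = -3471; m = -3; cross terms: (7*4 - 24*-3)=100, (24*12 - 32*4)=160, (32*35 - -1*12)=1132, (-1*-3 - 7*35)=-242; twice the area = |1150| = 1150; area = 575; answer 575

575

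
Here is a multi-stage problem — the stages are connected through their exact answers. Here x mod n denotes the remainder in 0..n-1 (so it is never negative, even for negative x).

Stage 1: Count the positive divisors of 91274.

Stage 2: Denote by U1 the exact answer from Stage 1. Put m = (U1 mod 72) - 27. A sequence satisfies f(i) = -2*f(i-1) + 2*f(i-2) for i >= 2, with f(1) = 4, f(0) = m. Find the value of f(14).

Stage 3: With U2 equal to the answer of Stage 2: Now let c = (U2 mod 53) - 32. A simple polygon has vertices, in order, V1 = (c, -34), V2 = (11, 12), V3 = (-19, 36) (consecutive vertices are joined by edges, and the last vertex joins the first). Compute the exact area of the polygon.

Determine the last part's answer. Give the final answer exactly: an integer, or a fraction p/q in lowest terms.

642

Stage 1: 91274 = 2 * 47 * 971; number of divisors = (1+1) * (1+1) * (1+1) = 8; answer 8
Stage 2: U1 = 8; m = -19; f(2) = -2*(4) + 2*(-19) = -46; iterating: f(2)=-46, f(3)=100, f(4)=-292, f(5)=784, f(6)=-2152, f(7)=5872, f(8)=-16048, f(9)=43840, f(10)=-119776, f(11)=327232, f(12)=-894016, f(13)=2442496, f(14)=-6673024; answer -6673024
Stage 3: U2 = -6673024; c = 15; cross terms: (15*12 - 11*-34)=554, (11*36 - -19*12)=624, (-19*-34 - 15*36)=106; twice the area = |1284| = 1284; area = 642; answer 642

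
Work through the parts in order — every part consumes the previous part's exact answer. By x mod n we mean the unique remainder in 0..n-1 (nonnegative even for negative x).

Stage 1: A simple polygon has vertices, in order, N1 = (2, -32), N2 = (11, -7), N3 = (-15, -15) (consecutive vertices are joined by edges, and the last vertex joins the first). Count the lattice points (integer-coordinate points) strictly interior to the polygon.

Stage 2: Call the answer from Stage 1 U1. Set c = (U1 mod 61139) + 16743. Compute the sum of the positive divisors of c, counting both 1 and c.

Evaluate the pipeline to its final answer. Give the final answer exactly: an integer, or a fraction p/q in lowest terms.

Stage 1: cross terms: (2*-7 - 11*-32)=338, (11*-15 - -15*-7)=-270, (-15*-32 - 2*-15)=510; twice the area = |578| = 578; area = 289; boundary points = 1 + 2 + 17 = 20; strictly interior points = area - boundary/2 + 1 = 280; answer 280
Stage 2: U1 = 280; c = 17023; 17023 = 29 * 587; sigma = (1 + 29) * (1 + 587) = 30 * 588 = 17640; answer 17640

17640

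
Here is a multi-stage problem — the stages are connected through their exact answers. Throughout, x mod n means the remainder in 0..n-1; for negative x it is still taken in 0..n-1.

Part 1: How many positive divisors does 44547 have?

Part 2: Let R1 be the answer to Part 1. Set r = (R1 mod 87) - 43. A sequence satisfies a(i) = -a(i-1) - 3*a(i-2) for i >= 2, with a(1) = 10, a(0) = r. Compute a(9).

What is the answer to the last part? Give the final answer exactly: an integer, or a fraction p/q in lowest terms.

2935

Part 1: 44547 = 3 * 31 * 479; number of divisors = (1+1) * (1+1) * (1+1) = 8; answer 8
Part 2: R1 = 8; r = -35; a(2) = -1*(10) - 3*(-35) = 95; iterating: a(2)=95, a(3)=-125, a(4)=-160, a(5)=535, a(6)=-55, a(7)=-1550, a(8)=1715, a(9)=2935; answer 2935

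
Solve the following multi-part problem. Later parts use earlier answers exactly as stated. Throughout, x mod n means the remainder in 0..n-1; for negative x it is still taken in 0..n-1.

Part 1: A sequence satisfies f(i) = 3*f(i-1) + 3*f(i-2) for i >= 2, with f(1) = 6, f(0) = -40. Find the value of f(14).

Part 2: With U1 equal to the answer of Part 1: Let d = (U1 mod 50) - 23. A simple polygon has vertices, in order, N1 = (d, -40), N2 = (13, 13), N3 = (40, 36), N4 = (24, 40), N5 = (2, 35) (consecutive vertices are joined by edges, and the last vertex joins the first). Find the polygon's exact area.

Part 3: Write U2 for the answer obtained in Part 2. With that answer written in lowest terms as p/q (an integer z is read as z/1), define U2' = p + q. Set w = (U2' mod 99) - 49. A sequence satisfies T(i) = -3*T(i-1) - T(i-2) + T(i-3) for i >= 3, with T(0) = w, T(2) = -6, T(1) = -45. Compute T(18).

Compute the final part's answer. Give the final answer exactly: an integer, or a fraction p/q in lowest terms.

-38680854

Part 1: f(2) = 3*(6) + 3*(-40) = -102; iterating: f(2)=-102, f(3)=-288, f(4)=-1170, f(5)=-4374, f(6)=-16632, f(7)=-63018, f(8)=-238950, f(9)=-905904, f(10)=-3434562, f(11)=-13021398, f(12)=-49367880, f(13)=-187167834, f(14)=-709607142; answer -709607142
Part 2: U1 = -709607142; d = -15; cross terms: (-15*13 - 13*-40)=325, (13*36 - 40*13)=-52, (40*40 - 24*36)=736, (24*35 - 2*40)=760, (2*-40 - -15*35)=445; twice the area = |2214| = 2214; area = 1107; answer 1107
Part 3: U2 = 1107; threaded value p + q = 1108; w = -30; T(3) = -3*(-6) - 1*(-45) + 1*(-30) = 33; iterating: T(3)=33, T(4)=-138, T(5)=375, T(6)=-954, T(7)=2349, T(8)=-5718, T(9)=13851, T(10)=-33486, T(11)=80889, T(12)=-195330, T(13)=471615, T(14)=-1138626, T(15)=2748933, T(16)=-6636558, T(17)=16022115, T(18)=-38680854; answer -38680854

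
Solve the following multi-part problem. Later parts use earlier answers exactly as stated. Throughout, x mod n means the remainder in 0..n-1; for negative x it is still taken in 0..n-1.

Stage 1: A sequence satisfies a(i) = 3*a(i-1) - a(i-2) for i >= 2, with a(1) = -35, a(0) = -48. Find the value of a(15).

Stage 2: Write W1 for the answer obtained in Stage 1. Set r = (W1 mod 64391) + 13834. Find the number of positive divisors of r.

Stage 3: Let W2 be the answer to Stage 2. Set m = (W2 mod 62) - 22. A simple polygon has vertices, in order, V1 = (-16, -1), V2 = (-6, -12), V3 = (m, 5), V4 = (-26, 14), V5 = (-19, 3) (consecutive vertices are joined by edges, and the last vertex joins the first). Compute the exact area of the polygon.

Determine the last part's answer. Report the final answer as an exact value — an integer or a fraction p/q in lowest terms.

593/2

Stage 1: a(2) = 3*(-35) - 1*(-48) = -57; iterating: a(2)=-57, a(3)=-136, a(4)=-351, a(5)=-917, a(6)=-2400, a(7)=-6283, a(8)=-16449, a(9)=-43064, a(10)=-112743, a(11)=-295165, a(12)=-772752, a(13)=-2023091, a(14)=-5296521, a(15)=-13866472; answer -13866472
Stage 2: W1 = -13866472; r = 55818; 55818 = 2 * 3^2 * 7 * 443; number of divisors = (1+1) * (2+1) * (1+1) * (1+1) = 24; answer 24
Stage 3: W2 = 24; m = 2; cross terms: (-16*-12 - -6*-1)=186, (-6*5 - 2*-12)=-6, (2*14 - -26*5)=158, (-26*3 - -19*14)=188, (-19*-1 - -16*3)=67; twice the area = |593| = 593; area = 593/2; answer 593/2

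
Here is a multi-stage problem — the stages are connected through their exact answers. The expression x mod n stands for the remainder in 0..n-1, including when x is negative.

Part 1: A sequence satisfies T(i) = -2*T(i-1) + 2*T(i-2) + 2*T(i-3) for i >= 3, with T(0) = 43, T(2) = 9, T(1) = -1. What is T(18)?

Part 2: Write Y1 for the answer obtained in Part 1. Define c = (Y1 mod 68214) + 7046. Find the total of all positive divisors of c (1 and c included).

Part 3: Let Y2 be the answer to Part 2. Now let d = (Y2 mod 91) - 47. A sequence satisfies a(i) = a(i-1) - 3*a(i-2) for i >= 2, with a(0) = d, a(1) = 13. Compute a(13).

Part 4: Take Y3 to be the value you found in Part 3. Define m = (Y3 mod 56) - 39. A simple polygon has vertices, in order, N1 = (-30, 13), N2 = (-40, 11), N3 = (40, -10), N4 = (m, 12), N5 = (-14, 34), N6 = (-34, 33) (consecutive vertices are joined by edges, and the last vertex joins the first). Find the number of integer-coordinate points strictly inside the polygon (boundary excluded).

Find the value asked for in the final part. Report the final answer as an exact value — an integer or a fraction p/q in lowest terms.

Part 1: T(3) = -2*(9) + 2*(-1) + 2*(43) = 66; iterating: T(3)=66, T(4)=-116, T(5)=382, T(6)=-864, T(7)=2260, T(8)=-5484, T(9)=13760, T(10)=-33968, T(11)=84488, T(12)=-209392, T(13)=519824, T(14)=-1289456, T(15)=3199776, T(16)=-7938816, T(17)=19698272, T(18)=-48874624; answer -48874624
Part 2: Y1 = -48874624; c = 41860; 41860 = 2^2 * 5 * 7 * 13 * 23; sigma = (1 + 2 + 4) * (1 + 5) * (1 + 7) * (1 + 13) * (1 + 23) = 7 * 6 * 8 * 14 * 24 = 112896; answer 112896
Part 3: Y2 = 112896; d = 9; a(2) = 1*(13) - 3*(9) = -14; iterating: a(2)=-14, a(3)=-53, a(4)=-11, a(5)=148, a(6)=181, a(7)=-263, a(8)=-806, a(9)=-17, a(10)=2401, a(11)=2452, a(12)=-4751, a(13)=-12107; answer -12107
Part 4: Y3 = -12107; m = 6; cross terms: (-30*11 - -40*13)=190, (-40*-10 - 40*11)=-40, (40*12 - 6*-10)=540, (6*34 - -14*12)=372, (-14*33 - -34*34)=694, (-34*13 - -30*33)=548; twice the area = |2304| = 2304; area = 1152; boundary points = 2 + 1 + 2 + 2 + 1 + 4 = 12; strictly interior points = area - boundary/2 + 1 = 1147; answer 1147

1147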